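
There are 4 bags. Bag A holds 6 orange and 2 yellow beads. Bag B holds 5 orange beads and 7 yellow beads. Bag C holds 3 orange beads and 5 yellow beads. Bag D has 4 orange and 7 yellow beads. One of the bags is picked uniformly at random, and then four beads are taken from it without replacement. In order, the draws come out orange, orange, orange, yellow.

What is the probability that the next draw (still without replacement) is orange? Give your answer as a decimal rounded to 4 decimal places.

0.5477

Under each hypothesis, the probability of the observed sequence is: P(data | bag A) = (6/8)(5/7)(4/6)(2/5) = 0.14286; P(data | bag B) = (5/12)(4/11)(3/10)(7/9) = 0.035354; P(data | bag C) = (3/8)(2/7)(1/6)(5/5) = 0.017857; P(data | bag D) = (4/11)(3/10)(2/9)(7/8) = 0.021212.
Weighting by the prior gives 1/4 · 0.14286 = 0.035714, 1/4 · 0.035354 = 0.0088384, 1/4 · 0.017857 = 0.0044643, 1/4 · 0.021212 = 0.005303; with total 0.05432.
Normalising, the posterior is P(bag A | data) = 0.65748, P(bag B | data) = 0.16271, P(bag C | data) = 0.082185, P(bag D | data) = 0.097626.
So P(orange next | data) = Σ P(orange next | H) P(H | data) = (3/4)(0.65748) + (1/4)(0.16271) + (0)(0.082185) + (1/7)(0.097626) = 0.54773.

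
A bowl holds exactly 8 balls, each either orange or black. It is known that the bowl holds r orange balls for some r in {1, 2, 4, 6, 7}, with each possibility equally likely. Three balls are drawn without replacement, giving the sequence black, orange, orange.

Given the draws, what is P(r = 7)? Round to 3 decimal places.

Under each hypothesis, the probability of the observed sequence is: P(data | r = 1) = (7/8)(1/7)(0/6) = 0; P(data | r = 2) = (6/8)(2/7)(1/6) = 1/28; P(data | r = 4) = (4/8)(4/7)(3/6) = 1/7; P(data | r = 6) = (2/8)(6/7)(5/6) = 5/28; P(data | r = 7) = (1/8)(7/7)(6/6) = 1/8.
Weighting by the prior gives 1/5 · 0 = 0, 1/5 · 1/28 = 1/140, 1/5 · 1/7 = 1/35, 1/5 · 5/28 = 1/28, 1/5 · 1/8 = 1/40; with total 27/280.
So P(r = 7 | data) = (1/40) / (27/280) = 7/27.

0.259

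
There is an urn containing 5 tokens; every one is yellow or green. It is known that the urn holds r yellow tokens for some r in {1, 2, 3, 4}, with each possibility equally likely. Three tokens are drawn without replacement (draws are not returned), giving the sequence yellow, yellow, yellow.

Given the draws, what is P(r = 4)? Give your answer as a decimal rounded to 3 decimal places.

Compute the likelihood of the observed sequence for each case: P(data | r = 1) = (1/5)(0/4) = 0; P(data | r = 2) = (2/5)(1/4)(0/3) = 0; P(data | r = 3) = (3/5)(2/4)(1/3) = 1/10; P(data | r = 4) = (4/5)(3/4)(2/3) = 2/5.
Multiplying each by its prior: 1/4 · 0 = 0, 1/4 · 0 = 0, 1/4 · 1/10 = 1/40, 1/4 · 2/5 = 1/10; summing to 1/8.
So P(r = 4 | data) = (1/10) / (1/8) = 4/5.

0.800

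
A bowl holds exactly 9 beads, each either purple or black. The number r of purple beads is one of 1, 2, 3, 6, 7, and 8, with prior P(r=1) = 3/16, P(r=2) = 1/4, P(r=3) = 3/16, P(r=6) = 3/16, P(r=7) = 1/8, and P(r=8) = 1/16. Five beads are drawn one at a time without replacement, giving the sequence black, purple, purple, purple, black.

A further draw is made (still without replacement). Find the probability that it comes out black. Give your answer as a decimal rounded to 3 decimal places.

For each hypothesis, P(data | H) works out to: P(data | r = 1) = (8/9)(1/8)(0/7) = 0; P(data | r = 2) = (7/9)(2/8)(1/7)(0/6) = 0; P(data | r = 3) = (6/9)(3/8)(2/7)(1/6)(5/5) = 0.011905; P(data | r = 6) = (3/9)(6/8)(5/7)(4/6)(2/5) = 0.047619; P(data | r = 7) = (2/9)(7/8)(6/7)(5/6)(1/5) = 0.027778; P(data | r = 8) = (1/9)(8/8)(7/7)(6/6)(0/5) = 0.
Multiplying each by its prior: 3/16 · 0 = 0, 1/4 · 0 = 0, 3/16 · 0.011905 = 0.0022321, 3/16 · 0.047619 = 0.0089286, 1/8 · 0.027778 = 0.0034722, 1/16 · 0 = 0; summing to 0.014633.
Normalising, the posterior is P(r = 1 | data) = 0, P(r = 2 | data) = 0, P(r = 3 | data) = 0.15254, P(r = 6 | data) = 0.61017, P(r = 7 | data) = 0.23729, P(r = 8 | data) = 0.
Averaging over the posterior, P(black next | data) = (1)(0.15254) + (1/4)(0.61017) + (0)(0.23729) = 0.30508.

0.305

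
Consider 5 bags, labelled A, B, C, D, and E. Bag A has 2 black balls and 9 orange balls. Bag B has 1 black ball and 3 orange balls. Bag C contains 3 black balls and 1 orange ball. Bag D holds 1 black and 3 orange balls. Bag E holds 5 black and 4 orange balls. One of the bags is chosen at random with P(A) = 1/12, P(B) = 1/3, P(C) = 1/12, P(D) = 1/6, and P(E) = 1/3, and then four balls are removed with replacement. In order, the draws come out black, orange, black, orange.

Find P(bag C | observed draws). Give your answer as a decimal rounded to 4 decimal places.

0.0687

Under each hypothesis, the probability of the observed sequence is: P(data | bag A) = (2/11)(9/11)(2/11)(9/11) = 0.02213; P(data | bag B) = (1/4)(3/4)(1/4)(3/4) = 0.035156; P(data | bag C) = (3/4)(1/4)(3/4)(1/4) = 0.035156; P(data | bag D) = (1/4)(3/4)(1/4)(3/4) = 0.035156; P(data | bag E) = (5/9)(4/9)(5/9)(4/9) = 0.060966.
The prior-weighted likelihoods are 1/12 · 0.02213 = 0.0018441, 1/3 · 0.035156 = 0.011719, 1/12 · 0.035156 = 0.0029297, 1/6 · 0.035156 = 0.0058594, 1/3 · 0.060966 = 0.020322; summing to 0.042674.
So P(bag C | data) = (0.0029297) / (0.042674) = 0.068653.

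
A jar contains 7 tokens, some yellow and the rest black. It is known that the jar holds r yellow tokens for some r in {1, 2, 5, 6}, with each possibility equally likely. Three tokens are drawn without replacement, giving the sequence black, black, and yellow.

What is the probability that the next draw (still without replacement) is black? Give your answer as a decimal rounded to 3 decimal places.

0.750

For each hypothesis, P(data | H) works out to: P(data | r = 1) = (6/7)(5/6)(1/5) = 1/7; P(data | r = 2) = (5/7)(4/6)(2/5) = 4/21; P(data | r = 5) = (2/7)(1/6)(5/5) = 1/21; P(data | r = 6) = (1/7)(0/6) = 0.
Weighting by the prior gives 1/4 · 1/7 = 1/28, 1/4 · 4/21 = 1/21, 1/4 · 1/21 = 1/84, 1/4 · 0 = 0; with total 2/21.
Dividing through by the total gives posterior P(r = 1 | data) = 3/8, P(r = 2 | data) = 1/2, P(r = 5 | data) = 1/8, P(r = 6 | data) = 0.
So P(black next | data) = Σ P(black next | H) P(H | data) = (1)(3/8) + (3/4)(1/2) + (0)(1/8) = 3/4.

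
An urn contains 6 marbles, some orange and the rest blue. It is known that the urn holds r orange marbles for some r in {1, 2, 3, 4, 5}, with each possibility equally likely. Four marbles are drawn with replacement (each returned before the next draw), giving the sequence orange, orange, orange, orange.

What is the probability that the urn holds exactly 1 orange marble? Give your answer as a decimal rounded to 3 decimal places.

Under each hypothesis, the probability of the observed sequence is: P(data | r = 1) = (1/6)(1/6)(1/6)(1/6) = 0.0007716; P(data | r = 2) = (2/6)(2/6)(2/6)(2/6) = 0.012346; P(data | r = 3) = (3/6)(3/6)(3/6)(3/6) = 0.0625; P(data | r = 4) = (4/6)(4/6)(4/6)(4/6) = 0.19753; P(data | r = 5) = (5/6)(5/6)(5/6)(5/6) = 0.48225.
Multiplying each by its prior: 1/5 · 0.0007716 = 0.00015432, 1/5 · 0.012346 = 0.0024691, 1/5 · 0.0625 = 0.0125, 1/5 · 0.19753 = 0.039506, 1/5 · 0.48225 = 0.096451; summing to 0.15108.
So P(r = 1 | data) = (0.00015432) / (0.15108) = 0.0010215.

0.001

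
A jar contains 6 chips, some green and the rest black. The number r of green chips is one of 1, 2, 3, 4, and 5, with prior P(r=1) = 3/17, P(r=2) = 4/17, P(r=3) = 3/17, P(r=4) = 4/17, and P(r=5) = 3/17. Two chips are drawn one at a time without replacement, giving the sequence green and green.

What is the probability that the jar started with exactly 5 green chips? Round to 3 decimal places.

0.448

The likelihood of the observed sequence under each hypothesis: P(data | r = 1) = (1/6)(0/5) = 0; P(data | r = 2) = (2/6)(1/5) = 1/15; P(data | r = 3) = (3/6)(2/5) = 1/5; P(data | r = 4) = (4/6)(3/5) = 2/5; P(data | r = 5) = (5/6)(4/5) = 2/3.
Weighting by the prior gives 3/17 · 0 = 0, 4/17 · 1/15 = 4/255, 3/17 · 1/5 = 3/85, 4/17 · 2/5 = 8/85, 3/17 · 2/3 = 2/17; these sum to 67/255.
Hence P(r = 5 | data) = (2/17) / (67/255) = 30/67.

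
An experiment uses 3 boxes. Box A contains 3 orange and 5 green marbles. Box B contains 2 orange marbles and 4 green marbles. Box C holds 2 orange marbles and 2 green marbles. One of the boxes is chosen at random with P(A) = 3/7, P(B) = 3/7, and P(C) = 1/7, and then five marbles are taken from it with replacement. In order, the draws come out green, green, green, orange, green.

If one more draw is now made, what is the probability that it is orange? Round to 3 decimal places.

Under each hypothesis, the probability of the observed sequence is: P(data | box A) = (5/8)(5/8)(5/8)(3/8)(5/8) = 0.05722; P(data | box B) = (4/6)(4/6)(4/6)(2/6)(4/6) = 0.065844; P(data | box C) = (2/4)(2/4)(2/4)(2/4)(2/4) = 0.03125.
The prior-weighted likelihoods are 3/7 · 0.05722 = 0.024523, 3/7 · 0.065844 = 0.028219, 1/7 · 0.03125 = 0.0044643; with total 0.057206.
Dividing through by the total gives posterior P(box A | data) = 0.42868, P(box B | data) = 0.49328, P(box C | data) = 0.078039.
The predictive probability is P(orange next | data) = (3/8)(0.42868) + (1/3)(0.49328) + (1/2)(0.078039) = 0.3642.

0.364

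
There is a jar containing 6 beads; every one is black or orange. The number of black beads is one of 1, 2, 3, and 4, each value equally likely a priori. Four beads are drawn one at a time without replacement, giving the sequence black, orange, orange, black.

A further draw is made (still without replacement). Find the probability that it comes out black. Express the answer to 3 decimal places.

Compute the likelihood of the observed sequence for each case: P(data | r = 1) = (1/6)(5/5)(4/4)(0/3) = 0; P(data | r = 2) = (2/6)(4/5)(3/4)(1/3) = 1/15; P(data | r = 3) = (3/6)(3/5)(2/4)(2/3) = 1/10; P(data | r = 4) = (4/6)(2/5)(1/4)(3/3) = 1/15.
Multiplying each by its prior: 1/4 · 0 = 0, 1/4 · 1/15 = 1/60, 1/4 · 1/10 = 1/40, 1/4 · 1/15 = 1/60; summing to 7/120.
Normalising, the posterior is P(r = 1 | data) = 0, P(r = 2 | data) = 2/7, P(r = 3 | data) = 3/7, P(r = 4 | data) = 2/7.
Averaging over the posterior, P(black next | data) = (0)(2/7) + (1/2)(3/7) + (1)(2/7) = 1/2.

0.500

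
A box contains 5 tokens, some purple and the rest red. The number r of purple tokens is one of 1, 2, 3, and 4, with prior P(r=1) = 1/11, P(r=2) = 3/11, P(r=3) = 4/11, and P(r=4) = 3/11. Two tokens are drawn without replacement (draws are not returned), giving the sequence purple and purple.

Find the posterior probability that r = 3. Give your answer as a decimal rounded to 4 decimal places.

For each hypothesis, P(data | H) works out to: P(data | r = 1) = (1/5)(0/4) = 0; P(data | r = 2) = (2/5)(1/4) = 1/10; P(data | r = 3) = (3/5)(2/4) = 3/10; P(data | r = 4) = (4/5)(3/4) = 3/5.
Weighting by the prior gives 1/11 · 0 = 0, 3/11 · 1/10 = 3/110, 4/11 · 3/10 = 6/55, 3/11 · 3/5 = 9/55; summing to 3/10.
By Bayes' rule, P(r = 3 | data) = (6/55) / (3/10) = 4/11.

0.3636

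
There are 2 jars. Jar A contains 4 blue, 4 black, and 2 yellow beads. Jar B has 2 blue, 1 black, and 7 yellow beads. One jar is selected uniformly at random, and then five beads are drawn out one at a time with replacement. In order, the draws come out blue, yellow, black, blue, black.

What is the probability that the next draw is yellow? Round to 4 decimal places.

0.2259

Under each hypothesis, the probability of the observed sequence is: P(data | jar A) = (4/10)(2/10)(4/10)(4/10)(4/10) = 0.00512; P(data | jar B) = (2/10)(7/10)(1/10)(2/10)(1/10) = 0.00028.
The prior-weighted likelihoods are 1/2 · 0.00512 = 0.00256, 1/2 · 0.00028 = 0.00014; these sum to 0.0027.
Dividing through by the total gives posterior P(jar A | data) = 0.94815, P(jar B | data) = 0.051852.
The predictive probability is P(yellow next | data) = (1/5)(0.94815) + (7/10)(0.051852) = 0.22593.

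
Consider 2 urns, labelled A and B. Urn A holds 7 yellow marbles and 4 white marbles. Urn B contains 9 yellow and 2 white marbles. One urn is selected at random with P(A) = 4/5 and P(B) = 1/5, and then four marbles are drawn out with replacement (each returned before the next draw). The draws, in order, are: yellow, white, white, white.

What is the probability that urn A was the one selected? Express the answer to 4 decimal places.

0.9614

The likelihood of the observed sequence under each hypothesis: P(data | urn A) = (7/11)(4/11)(4/11)(4/11) = 0.030599; P(data | urn B) = (9/11)(2/11)(2/11)(2/11) = 0.0049177.
Weighting by the prior gives 4/5 · 0.030599 = 0.024479, 1/5 · 0.0049177 = 0.00098354; summing to 0.025463.
By Bayes' rule, P(urn A | data) = (0.024479) / (0.025463) = 0.96137.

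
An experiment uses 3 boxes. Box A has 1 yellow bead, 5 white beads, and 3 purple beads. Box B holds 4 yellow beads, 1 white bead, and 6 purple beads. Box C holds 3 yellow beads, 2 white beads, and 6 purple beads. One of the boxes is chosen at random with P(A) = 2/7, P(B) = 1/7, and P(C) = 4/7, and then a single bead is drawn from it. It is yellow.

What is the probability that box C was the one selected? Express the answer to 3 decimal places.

For each hypothesis, P(data | H) works out to: P(data | box A) = (1/9) = 1/9; P(data | box B) = (4/11) = 4/11; P(data | box C) = (3/11) = 3/11.
Multiplying each by its prior: 2/7 · 1/9 = 2/63, 1/7 · 4/11 = 4/77, 4/7 · 3/11 = 12/77; summing to 166/693.
Hence P(box C | data) = (12/77) / (166/693) = 54/83.

0.651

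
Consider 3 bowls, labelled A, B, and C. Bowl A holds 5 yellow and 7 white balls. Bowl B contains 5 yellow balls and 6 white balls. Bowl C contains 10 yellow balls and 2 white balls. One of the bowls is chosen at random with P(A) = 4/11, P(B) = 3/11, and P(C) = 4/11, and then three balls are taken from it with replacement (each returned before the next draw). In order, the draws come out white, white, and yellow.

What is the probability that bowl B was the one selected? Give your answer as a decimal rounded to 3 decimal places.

0.381

For each hypothesis, P(data | H) works out to: P(data | bowl A) = (7/12)(7/12)(5/12) = 0.14178; P(data | bowl B) = (6/11)(6/11)(5/11) = 0.13524; P(data | bowl C) = (2/12)(2/12)(10/12) = 0.023148.
The prior-weighted likelihoods are 4/11 · 0.14178 = 0.051557, 3/11 · 0.13524 = 0.036883, 4/11 · 0.023148 = 0.0084175; these sum to 0.096857.
Therefore the posterior P(bowl B | data) = (0.036883) / (0.096857) = 0.38079.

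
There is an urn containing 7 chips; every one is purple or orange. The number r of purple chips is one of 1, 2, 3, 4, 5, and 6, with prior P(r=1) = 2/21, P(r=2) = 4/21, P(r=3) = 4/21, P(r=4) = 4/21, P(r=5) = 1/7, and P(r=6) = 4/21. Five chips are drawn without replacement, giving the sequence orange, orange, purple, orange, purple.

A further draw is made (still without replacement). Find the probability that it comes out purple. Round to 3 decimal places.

0.429

The likelihood of the observed sequence under each hypothesis: P(data | r = 1) = (6/7)(5/6)(1/5)(4/4)(0/3) = 0; P(data | r = 2) = (5/7)(4/6)(2/5)(3/4)(1/3) = 1/21; P(data | r = 3) = (4/7)(3/6)(3/5)(2/4)(2/3) = 2/35; P(data | r = 4) = (3/7)(2/6)(4/5)(1/4)(3/3) = 1/35; P(data | r = 5) = (2/7)(1/6)(5/5)(0/4) = 0; P(data | r = 6) = (1/7)(0/6) = 0.
Weighting by the prior gives 2/21 · 0 = 0, 4/21 · 1/21 = 4/441, 4/21 · 2/35 = 8/735, 4/21 · 1/35 = 4/735, 1/7 · 0 = 0, 4/21 · 0 = 0; summing to 8/315.
Dividing through by the total gives posterior P(r = 1 | data) = 0, P(r = 2 | data) = 5/14, P(r = 3 | data) = 3/7, P(r = 4 | data) = 3/14, P(r = 5 | data) = 0, P(r = 6 | data) = 0.
So P(purple next | data) = Σ P(purple next | H) P(H | data) = (0)(5/14) + (1/2)(3/7) + (1)(3/14) = 3/7.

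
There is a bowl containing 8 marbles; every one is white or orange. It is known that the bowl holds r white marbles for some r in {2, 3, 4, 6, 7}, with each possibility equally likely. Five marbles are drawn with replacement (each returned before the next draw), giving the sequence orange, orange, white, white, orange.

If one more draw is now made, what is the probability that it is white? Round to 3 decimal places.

0.421

For each hypothesis, P(data | H) works out to: P(data | r = 2) = (6/8)(6/8)(2/8)(2/8)(6/8) = 0.026367; P(data | r = 3) = (5/8)(5/8)(3/8)(3/8)(5/8) = 0.034332; P(data | r = 4) = (4/8)(4/8)(4/8)(4/8)(4/8) = 0.03125; P(data | r = 6) = (2/8)(2/8)(6/8)(6/8)(2/8) = 0.0087891; P(data | r = 7) = (1/8)(1/8)(7/8)(7/8)(1/8) = 0.0014954.
The prior-weighted likelihoods are 1/5 · 0.026367 = 0.0052734, 1/5 · 0.034332 = 0.0068665, 1/5 · 0.03125 = 0.00625, 1/5 · 0.0087891 = 0.0017578, 1/5 · 0.0014954 = 0.00029907; these sum to 0.020447.
Normalising, the posterior is P(r = 2 | data) = 0.25791, P(r = 3 | data) = 0.33582, P(r = 4 | data) = 0.30567, P(r = 6 | data) = 0.08597, P(r = 7 | data) = 0.014627.
Averaging over the posterior, P(white next | data) = (1/4)(0.25791) + (3/8)(0.33582) + (1/2)(0.30567) + (3/4)(0.08597) + (7/8)(0.014627) = 0.42052.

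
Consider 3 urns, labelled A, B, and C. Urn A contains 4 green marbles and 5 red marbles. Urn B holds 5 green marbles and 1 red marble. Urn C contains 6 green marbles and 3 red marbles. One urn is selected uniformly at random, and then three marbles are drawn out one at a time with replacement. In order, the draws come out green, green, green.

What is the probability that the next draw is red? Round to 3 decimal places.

Under each hypothesis, the probability of the observed sequence is: P(data | urn A) = (4/9)(4/9)(4/9) = 0.087791; P(data | urn B) = (5/6)(5/6)(5/6) = 0.5787; P(data | urn C) = (6/9)(6/9)(6/9) = 0.2963.
The prior-weighted likelihoods are 1/3 · 0.087791 = 0.029264, 1/3 · 0.5787 = 0.1929, 1/3 · 0.2963 = 0.098765; these sum to 0.32093.
Dividing through by the total gives posterior P(urn A | data) = 0.091184, P(urn B | data) = 0.60107, P(urn C | data) = 0.30775.
Averaging over the posterior, P(red next | data) = (5/9)(0.091184) + (1/6)(0.60107) + (1/3)(0.30775) = 0.25342.

0.253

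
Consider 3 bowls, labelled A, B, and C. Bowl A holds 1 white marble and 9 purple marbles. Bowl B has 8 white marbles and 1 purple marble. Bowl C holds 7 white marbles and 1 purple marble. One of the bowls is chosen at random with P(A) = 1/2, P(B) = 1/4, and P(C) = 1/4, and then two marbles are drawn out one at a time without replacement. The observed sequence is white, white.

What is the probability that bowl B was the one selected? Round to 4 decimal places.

0.5091

Compute the likelihood of the observed sequence for each case: P(data | bowl A) = (1/10)(0/9) = 0; P(data | bowl B) = (8/9)(7/8) = 7/9; P(data | bowl C) = (7/8)(6/7) = 3/4.
Multiplying each by its prior: 1/2 · 0 = 0, 1/4 · 7/9 = 7/36, 1/4 · 3/4 = 3/16; these sum to 55/144.
By Bayes' rule, P(bowl B | data) = (7/36) / (55/144) = 28/55.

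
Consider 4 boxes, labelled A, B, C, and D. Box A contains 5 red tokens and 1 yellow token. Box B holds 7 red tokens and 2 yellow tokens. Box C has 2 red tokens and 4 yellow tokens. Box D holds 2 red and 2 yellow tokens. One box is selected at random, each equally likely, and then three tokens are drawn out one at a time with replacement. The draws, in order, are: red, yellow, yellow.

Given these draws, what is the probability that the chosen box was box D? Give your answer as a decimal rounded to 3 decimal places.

Under each hypothesis, the probability of the observed sequence is: P(data | box A) = (5/6)(1/6)(1/6) = 5/216; P(data | box B) = (7/9)(2/9)(2/9) = 28/729; P(data | box C) = (2/6)(4/6)(4/6) = 4/27; P(data | box D) = (2/4)(2/4)(2/4) = 1/8.
Multiplying each by its prior: 1/4 · 5/216 = 5/864, 1/4 · 28/729 = 7/729, 1/4 · 4/27 = 1/27, 1/4 · 1/8 = 1/32; these sum to 61/729.
By Bayes' rule, P(box D | data) = (1/32) / (61/729) = 729/1952.

0.373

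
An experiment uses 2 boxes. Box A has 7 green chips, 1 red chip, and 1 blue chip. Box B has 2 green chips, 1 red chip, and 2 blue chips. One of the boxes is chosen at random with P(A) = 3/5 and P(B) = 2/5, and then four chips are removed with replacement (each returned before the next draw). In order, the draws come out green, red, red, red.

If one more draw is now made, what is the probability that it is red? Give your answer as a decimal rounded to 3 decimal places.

For each hypothesis, P(data | H) works out to: P(data | box A) = (7/9)(1/9)(1/9)(1/9) = 0.0010669; P(data | box B) = (2/5)(1/5)(1/5)(1/5) = 0.0032.
Weighting by the prior gives 3/5 · 0.0010669 = 0.00064015, 2/5 · 0.0032 = 0.00128; these sum to 0.0019201.
Normalising, the posterior is P(box A | data) = 0.33338, P(box B | data) = 0.66662.
So P(red next | data) = Σ P(red next | H) P(H | data) = (1/9)(0.33338) + (1/5)(0.66662) = 0.17037.

0.170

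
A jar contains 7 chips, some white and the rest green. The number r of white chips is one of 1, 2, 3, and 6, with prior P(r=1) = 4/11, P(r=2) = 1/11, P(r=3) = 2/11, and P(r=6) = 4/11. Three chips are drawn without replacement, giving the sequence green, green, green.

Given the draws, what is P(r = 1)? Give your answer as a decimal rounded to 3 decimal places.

0.816

Under each hypothesis, the probability of the observed sequence is: P(data | r = 1) = (6/7)(5/6)(4/5) = 4/7; P(data | r = 2) = (5/7)(4/6)(3/5) = 2/7; P(data | r = 3) = (4/7)(3/6)(2/5) = 4/35; P(data | r = 6) = (1/7)(0/6) = 0.
Multiplying each by its prior: 4/11 · 4/7 = 16/77, 1/11 · 2/7 = 2/77, 2/11 · 4/35 = 8/385, 4/11 · 0 = 0; with total 14/55.
Therefore the posterior P(r = 1 | data) = (16/77) / (14/55) = 40/49.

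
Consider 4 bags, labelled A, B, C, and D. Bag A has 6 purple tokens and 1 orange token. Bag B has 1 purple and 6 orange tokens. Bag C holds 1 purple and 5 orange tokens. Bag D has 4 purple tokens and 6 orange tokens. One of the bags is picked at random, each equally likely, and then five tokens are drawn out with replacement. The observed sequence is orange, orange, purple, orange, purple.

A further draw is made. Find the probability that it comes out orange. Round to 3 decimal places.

0.693

Compute the likelihood of the observed sequence for each case: P(data | bag A) = (1/7)(1/7)(6/7)(1/7)(6/7) = 0.002142; P(data | bag B) = (6/7)(6/7)(1/7)(6/7)(1/7) = 0.012852; P(data | bag C) = (5/6)(5/6)(1/6)(5/6)(1/6) = 0.016075; P(data | bag D) = (6/10)(6/10)(4/10)(6/10)(4/10) = 0.03456.
Weighting by the prior gives 1/4 · 0.002142 = 0.00053549, 1/4 · 0.012852 = 0.0032129, 1/4 · 0.016075 = 0.0040188, 1/4 · 0.03456 = 0.00864; these sum to 0.016407.
The posterior is then P(bag A | data) = 0.032638, P(bag B | data) = 0.19583, P(bag C | data) = 0.24494, P(bag D | data) = 0.5266.
The predictive probability is P(orange next | data) = (1/7)(0.032638) + (6/7)(0.19583) + (5/6)(0.24494) + (3/5)(0.5266) = 0.69259.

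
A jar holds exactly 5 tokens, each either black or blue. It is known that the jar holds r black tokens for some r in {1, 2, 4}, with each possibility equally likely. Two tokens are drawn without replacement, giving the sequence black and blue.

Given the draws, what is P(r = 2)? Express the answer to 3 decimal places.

0.429

Compute the likelihood of the observed sequence for each case: P(data | r = 1) = (1/5)(4/4) = 1/5; P(data | r = 2) = (2/5)(3/4) = 3/10; P(data | r = 4) = (4/5)(1/4) = 1/5.
The prior-weighted likelihoods are 1/3 · 1/5 = 1/15, 1/3 · 3/10 = 1/10, 1/3 · 1/5 = 1/15; with total 7/30.
By Bayes' rule, P(r = 2 | data) = (1/10) / (7/30) = 3/7.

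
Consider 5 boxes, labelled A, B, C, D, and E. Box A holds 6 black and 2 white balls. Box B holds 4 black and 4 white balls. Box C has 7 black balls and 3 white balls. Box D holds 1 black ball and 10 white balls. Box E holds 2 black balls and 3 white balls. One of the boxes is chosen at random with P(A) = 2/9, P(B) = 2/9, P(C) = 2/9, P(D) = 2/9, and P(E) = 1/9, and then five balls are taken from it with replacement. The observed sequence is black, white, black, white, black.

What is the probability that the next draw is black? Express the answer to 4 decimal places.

0.6129

The likelihood of the observed sequence under each hypothesis: P(data | box A) = (6/8)(2/8)(6/8)(2/8)(6/8) = 0.026367; P(data | box B) = (4/8)(4/8)(4/8)(4/8)(4/8) = 0.03125; P(data | box C) = (7/10)(3/10)(7/10)(3/10)(7/10) = 0.03087; P(data | box D) = (1/11)(10/11)(1/11)(10/11)(1/11) = 0.00062092; P(data | box E) = (2/5)(3/5)(2/5)(3/5)(2/5) = 0.02304.
The prior-weighted likelihoods are 2/9 · 0.026367 = 0.0058594, 2/9 · 0.03125 = 0.0069444, 2/9 · 0.03087 = 0.00686, 2/9 · 0.00062092 = 0.00013798, 1/9 · 0.02304 = 0.00256; these sum to 0.022362.
The posterior is then P(box A | data) = 0.26203, P(box B | data) = 0.31055, P(box C | data) = 0.30677, P(box D | data) = 0.0061705, P(box E | data) = 0.11448.
Averaging over the posterior, P(black next | data) = (3/4)(0.26203) + (1/2)(0.31055) + (7/10)(0.30677) + (1/11)(0.0061705) + (2/5)(0.11448) = 0.61289.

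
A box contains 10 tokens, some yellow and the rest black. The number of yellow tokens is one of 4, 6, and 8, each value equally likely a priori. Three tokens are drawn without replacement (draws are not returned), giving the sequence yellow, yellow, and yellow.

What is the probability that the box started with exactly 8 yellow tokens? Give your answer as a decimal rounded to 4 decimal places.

0.7000

For each hypothesis, P(data | H) works out to: P(data | r = 4) = (4/10)(3/9)(2/8) = 1/30; P(data | r = 6) = (6/10)(5/9)(4/8) = 1/6; P(data | r = 8) = (8/10)(7/9)(6/8) = 7/15.
Multiplying each by its prior: 1/3 · 1/30 = 1/90, 1/3 · 1/6 = 1/18, 1/3 · 7/15 = 7/45; with total 2/9.
Hence P(r = 8 | data) = (7/45) / (2/9) = 7/10.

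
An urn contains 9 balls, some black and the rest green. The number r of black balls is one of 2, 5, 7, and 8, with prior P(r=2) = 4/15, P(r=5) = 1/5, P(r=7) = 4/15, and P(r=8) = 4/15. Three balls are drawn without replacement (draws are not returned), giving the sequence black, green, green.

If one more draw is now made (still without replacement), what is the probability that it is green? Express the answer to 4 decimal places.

0.5944

The likelihood of the observed sequence under each hypothesis: P(data | r = 2) = (2/9)(7/8)(6/7) = 0.16667; P(data | r = 5) = (5/9)(4/8)(3/7) = 0.11905; P(data | r = 7) = (7/9)(2/8)(1/7) = 0.027778; P(data | r = 8) = (8/9)(1/8)(0/7) = 0.
Weighting by the prior gives 4/15 · 0.16667 = 0.044444, 1/5 · 0.11905 = 0.02381, 4/15 · 0.027778 = 0.0074074, 4/15 · 0 = 0; these sum to 0.075661.
Normalising, the posterior is P(r = 2 | data) = 0.58741, P(r = 5 | data) = 0.31469, P(r = 7 | data) = 0.097902, P(r = 8 | data) = 0.
The predictive probability is P(green next | data) = (5/6)(0.58741) + (1/3)(0.31469) + (0)(0.097902) = 0.59441.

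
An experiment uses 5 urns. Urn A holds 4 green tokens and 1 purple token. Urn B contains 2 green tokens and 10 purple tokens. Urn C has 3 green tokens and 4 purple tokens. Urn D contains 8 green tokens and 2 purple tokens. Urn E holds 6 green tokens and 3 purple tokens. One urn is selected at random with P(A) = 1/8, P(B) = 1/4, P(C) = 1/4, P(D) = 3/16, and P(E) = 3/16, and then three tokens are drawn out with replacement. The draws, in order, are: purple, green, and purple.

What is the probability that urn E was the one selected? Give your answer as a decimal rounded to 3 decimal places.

For each hypothesis, P(data | H) works out to: P(data | urn A) = (1/5)(4/5)(1/5) = 0.032; P(data | urn B) = (10/12)(2/12)(10/12) = 0.11574; P(data | urn C) = (4/7)(3/7)(4/7) = 0.13994; P(data | urn D) = (2/10)(8/10)(2/10) = 0.032; P(data | urn E) = (3/9)(6/9)(3/9) = 0.074074.
The prior-weighted likelihoods are 1/8 · 0.032 = 0.004, 1/4 · 0.11574 = 0.028935, 1/4 · 0.13994 = 0.034985, 3/16 · 0.032 = 0.006, 3/16 · 0.074074 = 0.013889; with total 0.087809.
By Bayes' rule, P(urn E | data) = (0.013889) / (0.087809) = 0.15817.

0.158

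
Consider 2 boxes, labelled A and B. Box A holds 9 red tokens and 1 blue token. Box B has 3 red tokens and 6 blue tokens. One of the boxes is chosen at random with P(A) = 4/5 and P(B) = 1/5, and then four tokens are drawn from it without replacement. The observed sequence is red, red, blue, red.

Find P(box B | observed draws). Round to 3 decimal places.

0.029

Compute the likelihood of the observed sequence for each case: P(data | box A) = (9/10)(8/9)(1/8)(7/7) = 0.1; P(data | box B) = (3/9)(2/8)(6/7)(1/6) = 0.011905.
Weighting by the prior gives 4/5 · 0.1 = 0.08, 1/5 · 0.011905 = 0.002381; with total 0.082381.
Therefore the posterior P(box B | data) = (0.002381) / (0.082381) = 0.028902.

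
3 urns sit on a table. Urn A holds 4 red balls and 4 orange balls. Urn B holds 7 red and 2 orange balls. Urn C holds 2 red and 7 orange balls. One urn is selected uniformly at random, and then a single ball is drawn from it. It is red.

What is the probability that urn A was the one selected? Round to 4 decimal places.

0.3333

Compute the likelihood of this draw for each case: P(data | urn A) = (4/8) = 1/2; P(data | urn B) = (7/9) = 7/9; P(data | urn C) = (2/9) = 2/9.
Weighting by the prior gives 1/3 · 1/2 = 1/6, 1/3 · 7/9 = 7/27, 1/3 · 2/9 = 2/27; summing to 1/2.
Therefore the posterior P(urn A | data) = (1/6) / (1/2) = 1/3.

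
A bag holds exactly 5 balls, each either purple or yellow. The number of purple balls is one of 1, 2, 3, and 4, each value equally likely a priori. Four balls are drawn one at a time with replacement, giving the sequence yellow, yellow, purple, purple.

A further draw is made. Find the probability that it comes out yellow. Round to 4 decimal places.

Under each hypothesis, the probability of the observed sequence is: P(data | r = 1) = (4/5)(4/5)(1/5)(1/5) = 16/625; P(data | r = 2) = (3/5)(3/5)(2/5)(2/5) = 36/625; P(data | r = 3) = (2/5)(2/5)(3/5)(3/5) = 36/625; P(data | r = 4) = (1/5)(1/5)(4/5)(4/5) = 16/625.
The prior-weighted likelihoods are 1/4 · 16/625 = 4/625, 1/4 · 36/625 = 9/625, 1/4 · 36/625 = 9/625, 1/4 · 16/625 = 4/625; with total 26/625.
Normalising, the posterior is P(r = 1 | data) = 2/13, P(r = 2 | data) = 9/26, P(r = 3 | data) = 9/26, P(r = 4 | data) = 2/13.
Averaging over the posterior, P(yellow next | data) = (4/5)(2/13) + (3/5)(9/26) + (2/5)(9/26) + (1/5)(2/13) = 1/2.

0.5000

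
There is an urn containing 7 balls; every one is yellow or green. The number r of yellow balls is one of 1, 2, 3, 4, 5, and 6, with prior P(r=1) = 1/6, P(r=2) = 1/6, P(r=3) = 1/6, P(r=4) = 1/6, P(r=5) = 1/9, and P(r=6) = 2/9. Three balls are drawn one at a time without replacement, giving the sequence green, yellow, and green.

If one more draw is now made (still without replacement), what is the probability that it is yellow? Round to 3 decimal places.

Under each hypothesis, the probability of the observed sequence is: P(data | r = 1) = (6/7)(1/6)(5/5) = 1/7; P(data | r = 2) = (5/7)(2/6)(4/5) = 4/21; P(data | r = 3) = (4/7)(3/6)(3/5) = 6/35; P(data | r = 4) = (3/7)(4/6)(2/5) = 4/35; P(data | r = 5) = (2/7)(5/6)(1/5) = 1/21; P(data | r = 6) = (1/7)(6/6)(0/5) = 0.
Weighting by the prior gives 1/6 · 1/7 = 1/42, 1/6 · 4/21 = 2/63, 1/6 · 6/35 = 1/35, 1/6 · 4/35 = 2/105, 1/9 · 1/21 = 1/189, 2/9 · 0 = 0; these sum to 41/378.
The posterior is then P(r = 1 | data) = 9/41, P(r = 2 | data) = 12/41, P(r = 3 | data) = 54/205, P(r = 4 | data) = 36/205, P(r = 5 | data) = 2/41, P(r = 6 | data) = 0.
So P(yellow next | data) = Σ P(yellow next | H) P(H | data) = (0)(9/41) + (1/4)(12/41) + (1/2)(54/205) + (3/4)(36/205) + (1)(2/41) = 79/205.

0.385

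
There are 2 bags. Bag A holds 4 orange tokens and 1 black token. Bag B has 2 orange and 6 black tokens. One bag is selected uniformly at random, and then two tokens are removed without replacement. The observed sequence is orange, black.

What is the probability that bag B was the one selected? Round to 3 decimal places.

0.517

For each hypothesis, P(data | H) works out to: P(data | bag A) = (4/5)(1/4) = 1/5; P(data | bag B) = (2/8)(6/7) = 3/14.
Weighting by the prior gives 1/2 · 1/5 = 1/10, 1/2 · 3/14 = 3/28; summing to 29/140.
Hence P(bag B | data) = (3/28) / (29/140) = 15/29.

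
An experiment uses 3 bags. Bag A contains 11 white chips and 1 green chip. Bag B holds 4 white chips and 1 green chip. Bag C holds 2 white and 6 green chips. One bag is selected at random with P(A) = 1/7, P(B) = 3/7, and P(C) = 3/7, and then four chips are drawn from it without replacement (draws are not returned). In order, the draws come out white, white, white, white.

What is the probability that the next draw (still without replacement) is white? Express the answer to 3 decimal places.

Under each hypothesis, the probability of the observed sequence is: P(data | bag A) = (11/12)(10/11)(9/10)(8/9) = 2/3; P(data | bag B) = (4/5)(3/4)(2/3)(1/2) = 1/5; P(data | bag C) = (2/8)(1/7)(0/6) = 0.
The prior-weighted likelihoods are 1/7 · 2/3 = 2/21, 3/7 · 1/5 = 3/35, 3/7 · 0 = 0; summing to 19/105.
The posterior is then P(bag A | data) = 10/19, P(bag B | data) = 9/19, P(bag C | data) = 0.
So P(white next | data) = Σ P(white next | H) P(H | data) = (7/8)(10/19) + (0)(9/19) = 35/76.

0.461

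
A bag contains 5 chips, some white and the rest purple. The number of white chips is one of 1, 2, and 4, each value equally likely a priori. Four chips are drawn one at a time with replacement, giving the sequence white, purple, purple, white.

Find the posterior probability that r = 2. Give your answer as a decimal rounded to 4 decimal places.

0.5294

Under each hypothesis, the probability of the observed sequence is: P(data | r = 1) = (1/5)(4/5)(4/5)(1/5) = 0.0256; P(data | r = 2) = (2/5)(3/5)(3/5)(2/5) = 0.0576; P(data | r = 4) = (4/5)(1/5)(1/5)(4/5) = 0.0256.
Multiplying each by its prior: 1/3 · 0.0256 = 0.0085333, 1/3 · 0.0576 = 0.0192, 1/3 · 0.0256 = 0.0085333; summing to 0.036267.
By Bayes' rule, P(r = 2 | data) = (0.0192) / (0.036267) = 0.52941.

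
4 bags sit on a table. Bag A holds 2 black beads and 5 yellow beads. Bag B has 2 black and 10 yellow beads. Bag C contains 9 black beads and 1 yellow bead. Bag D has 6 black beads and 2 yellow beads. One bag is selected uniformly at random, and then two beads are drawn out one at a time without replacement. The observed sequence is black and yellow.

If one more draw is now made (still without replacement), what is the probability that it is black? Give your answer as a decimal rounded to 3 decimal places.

0.485

Under each hypothesis, the probability of the observed sequence is: P(data | bag A) = (2/7)(5/6) = 0.2381; P(data | bag B) = (2/12)(10/11) = 0.15152; P(data | bag C) = (9/10)(1/9) = 0.1; P(data | bag D) = (6/8)(2/7) = 0.21429.
Multiplying each by its prior: 1/4 · 0.2381 = 0.059524, 1/4 · 0.15152 = 0.037879, 1/4 · 0.1 = 0.025, 1/4 · 0.21429 = 0.053571; with total 0.17597.
Normalising, the posterior is P(bag A | data) = 0.33825, P(bag B | data) = 0.21525, P(bag C | data) = 0.14207, P(bag D | data) = 0.30443.
The predictive probability is P(black next | data) = (1/5)(0.33825) + (1/10)(0.21525) + (1)(0.14207) + (5/6)(0.30443) = 0.48493.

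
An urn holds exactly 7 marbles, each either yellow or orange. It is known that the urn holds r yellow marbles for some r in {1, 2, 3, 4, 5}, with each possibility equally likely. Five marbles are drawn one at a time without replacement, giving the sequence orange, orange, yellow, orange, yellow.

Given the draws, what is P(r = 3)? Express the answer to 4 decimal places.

The likelihood of the observed sequence under each hypothesis: P(data | r = 1) = (6/7)(5/6)(1/5)(4/4)(0/3) = 0; P(data | r = 2) = (5/7)(4/6)(2/5)(3/4)(1/3) = 1/21; P(data | r = 3) = (4/7)(3/6)(3/5)(2/4)(2/3) = 2/35; P(data | r = 4) = (3/7)(2/6)(4/5)(1/4)(3/3) = 1/35; P(data | r = 5) = (2/7)(1/6)(5/5)(0/4) = 0.
Weighting by the prior gives 1/5 · 0 = 0, 1/5 · 1/21 = 1/105, 1/5 · 2/35 = 2/175, 1/5 · 1/35 = 1/175, 1/5 · 0 = 0; summing to 2/75.
Therefore the posterior P(r = 3 | data) = (2/175) / (2/75) = 3/7.

0.4286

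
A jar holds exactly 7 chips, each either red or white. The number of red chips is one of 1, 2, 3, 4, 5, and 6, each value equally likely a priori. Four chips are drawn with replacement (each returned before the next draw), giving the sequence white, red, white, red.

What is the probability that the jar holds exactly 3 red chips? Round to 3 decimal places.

Under each hypothesis, the probability of the observed sequence is: P(data | r = 1) = (6/7)(1/7)(6/7)(1/7) = 0.014994; P(data | r = 2) = (5/7)(2/7)(5/7)(2/7) = 0.041649; P(data | r = 3) = (4/7)(3/7)(4/7)(3/7) = 0.059975; P(data | r = 4) = (3/7)(4/7)(3/7)(4/7) = 0.059975; P(data | r = 5) = (2/7)(5/7)(2/7)(5/7) = 0.041649; P(data | r = 6) = (1/7)(6/7)(1/7)(6/7) = 0.014994.
Weighting by the prior gives 1/6 · 0.014994 = 0.002499, 1/6 · 0.041649 = 0.0069416, 1/6 · 0.059975 = 0.0099958, 1/6 · 0.059975 = 0.0099958, 1/6 · 0.041649 = 0.0069416, 1/6 · 0.014994 = 0.002499; summing to 0.038873.
Hence P(r = 3 | data) = (0.0099958) / (0.038873) = 0.25714.

0.257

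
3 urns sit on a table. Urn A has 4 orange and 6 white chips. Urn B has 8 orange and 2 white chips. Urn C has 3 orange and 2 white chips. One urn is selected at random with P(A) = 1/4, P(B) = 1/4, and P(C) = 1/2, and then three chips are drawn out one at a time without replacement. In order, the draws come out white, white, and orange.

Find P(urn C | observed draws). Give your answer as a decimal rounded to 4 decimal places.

0.5143

For each hypothesis, P(data | H) works out to: P(data | urn A) = (6/10)(5/9)(4/8) = 1/6; P(data | urn B) = (2/10)(1/9)(8/8) = 1/45; P(data | urn C) = (2/5)(1/4)(3/3) = 1/10.
Weighting by the prior gives 1/4 · 1/6 = 1/24, 1/4 · 1/45 = 1/180, 1/2 · 1/10 = 1/20; these sum to 7/72.
So P(urn C | data) = (1/20) / (7/72) = 18/35.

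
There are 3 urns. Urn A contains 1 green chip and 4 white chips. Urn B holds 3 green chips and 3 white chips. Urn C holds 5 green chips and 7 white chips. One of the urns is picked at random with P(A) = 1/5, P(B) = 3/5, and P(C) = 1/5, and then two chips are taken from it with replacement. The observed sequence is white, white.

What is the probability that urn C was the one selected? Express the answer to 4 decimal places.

0.1967

For each hypothesis, P(data | H) works out to: P(data | urn A) = (4/5)(4/5) = 0.64; P(data | urn B) = (3/6)(3/6) = 0.25; P(data | urn C) = (7/12)(7/12) = 0.34028.
Weighting by the prior gives 1/5 · 0.64 = 0.128, 3/5 · 0.25 = 0.15, 1/5 · 0.34028 = 0.068056; with total 0.34606.
Hence P(urn C | data) = (0.068056) / (0.34606) = 0.19666.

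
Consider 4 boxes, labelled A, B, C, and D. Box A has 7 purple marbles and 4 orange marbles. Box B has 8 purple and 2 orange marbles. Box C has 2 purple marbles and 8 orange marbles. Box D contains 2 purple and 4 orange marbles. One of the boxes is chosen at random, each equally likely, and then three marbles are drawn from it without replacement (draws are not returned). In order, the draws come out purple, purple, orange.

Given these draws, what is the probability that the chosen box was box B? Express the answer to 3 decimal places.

0.376

For each hypothesis, P(data | H) works out to: P(data | box A) = (7/11)(6/10)(4/9) = 28/165; P(data | box B) = (8/10)(7/9)(2/8) = 7/45; P(data | box C) = (2/10)(1/9)(8/8) = 1/45; P(data | box D) = (2/6)(1/5)(4/4) = 1/15.
The prior-weighted likelihoods are 1/4 · 28/165 = 7/165, 1/4 · 7/45 = 7/180, 1/4 · 1/45 = 1/180, 1/4 · 1/15 = 1/60; these sum to 41/396.
By Bayes' rule, P(box B | data) = (7/180) / (41/396) = 77/205.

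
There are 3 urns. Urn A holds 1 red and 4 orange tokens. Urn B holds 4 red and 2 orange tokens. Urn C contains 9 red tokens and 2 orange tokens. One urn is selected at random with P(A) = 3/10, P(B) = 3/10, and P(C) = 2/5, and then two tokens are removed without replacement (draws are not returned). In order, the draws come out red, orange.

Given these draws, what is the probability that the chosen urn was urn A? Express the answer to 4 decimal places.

0.2920

Under each hypothesis, the probability of the observed sequence is: P(data | urn A) = (1/5)(4/4) = 1/5; P(data | urn B) = (4/6)(2/5) = 4/15; P(data | urn C) = (9/11)(2/10) = 9/55.
The prior-weighted likelihoods are 3/10 · 1/5 = 3/50, 3/10 · 4/15 = 2/25, 2/5 · 9/55 = 18/275; these sum to 113/550.
Hence P(urn A | data) = (3/50) / (113/550) = 33/113.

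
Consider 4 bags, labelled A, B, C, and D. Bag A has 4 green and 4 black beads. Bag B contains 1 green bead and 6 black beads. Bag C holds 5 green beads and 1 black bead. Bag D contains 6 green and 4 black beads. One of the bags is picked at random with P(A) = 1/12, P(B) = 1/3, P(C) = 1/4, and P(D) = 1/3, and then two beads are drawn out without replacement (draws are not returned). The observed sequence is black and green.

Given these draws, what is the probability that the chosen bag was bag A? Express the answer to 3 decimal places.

For each hypothesis, P(data | H) works out to: P(data | bag A) = (4/8)(4/7) = 0.28571; P(data | bag B) = (6/7)(1/6) = 0.14286; P(data | bag C) = (1/6)(5/5) = 0.16667; P(data | bag D) = (4/10)(6/9) = 0.26667.
Multiplying each by its prior: 1/12 · 0.28571 = 0.02381, 1/3 · 0.14286 = 0.047619, 1/4 · 0.16667 = 0.041667, 1/3 · 0.26667 = 0.088889; these sum to 0.20198.
By Bayes' rule, P(bag A | data) = (0.02381) / (0.20198) = 0.11788.

0.118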